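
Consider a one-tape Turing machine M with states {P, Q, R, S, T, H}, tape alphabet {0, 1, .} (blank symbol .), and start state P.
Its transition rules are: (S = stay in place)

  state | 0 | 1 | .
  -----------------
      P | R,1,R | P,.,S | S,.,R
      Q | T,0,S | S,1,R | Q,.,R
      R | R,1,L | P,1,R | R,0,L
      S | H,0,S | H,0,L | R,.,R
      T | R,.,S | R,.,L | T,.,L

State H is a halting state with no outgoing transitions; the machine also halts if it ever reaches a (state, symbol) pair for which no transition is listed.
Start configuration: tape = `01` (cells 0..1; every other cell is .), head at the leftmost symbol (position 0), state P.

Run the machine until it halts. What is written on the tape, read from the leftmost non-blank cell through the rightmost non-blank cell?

state=P head=0 tape=[0]1...   (P,0)→(R,1,R)
state=R head=1 tape=1[1]...   (R,1)→(P,1,R)
state=P head=2 tape=11[.]..   (P,.)→(S,.,R)
state=S head=3 tape=11.[.].   (S,.)→(R,.,R)
state=R head=4 tape=11..[.]   (R,.)→(R,0,L)
state=R head=3 tape=11.[.]0   (R,.)→(R,0,L)
state=R head=2 tape=11[.]00   (R,.)→(R,0,L)
state=R head=1 tape=1[1]000   (R,1)→(P,1,R)
state=P head=2 tape=11[0]00   (P,0)→(R,1,R)
state=R head=3 tape=111[0]0   (R,0)→(R,1,L)
state=R head=2 tape=11[1]10   (R,1)→(P,1,R)
state=P head=3 tape=111[1]0   (P,1)→(P,.,S)
state=P head=3 tape=111[.]0   (P,.)→(S,.,R)
state=S head=4 tape=111.[0]   (S,0)→(H,0,S)
state=H head=4 tape=111.[0]
The non-blank tape span at halt is 111.0.

111.0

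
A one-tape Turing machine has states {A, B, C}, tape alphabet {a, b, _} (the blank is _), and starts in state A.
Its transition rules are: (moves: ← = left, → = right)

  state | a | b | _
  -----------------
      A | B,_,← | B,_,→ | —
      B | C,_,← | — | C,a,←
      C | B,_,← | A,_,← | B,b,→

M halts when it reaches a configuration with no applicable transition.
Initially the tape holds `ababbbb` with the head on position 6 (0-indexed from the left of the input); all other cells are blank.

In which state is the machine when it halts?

B

A | ababbb[b]_   read b → write _, move →, go to B
B | ababbb_[_]   read _ → write a, move ←, go to C
C | ababbb[_]a   read _ → write b, move →, go to B
B | ababbbb[a]   read a → write _, move ←, go to C
C | ababbb[b]_   read b → write _, move ←, go to A
A | ababb[b]__   read b → write _, move →, go to B
B | ababb_[_]_   read _ → write a, move ←, go to C
C | ababb[_]a_   read _ → write b, move →, go to B
B | ababbb[a]_   read a → write _, move ←, go to C
C | ababb[b]__   read b → write _, move ←, go to A
A | abab[b]___   read b → write _, move →, go to B
B | abab_[_]__   read _ → write a, move ←, go to C
C | abab[_]a__   read _ → write b, move →, go to B
B | ababb[a]__   read a → write _, move ←, go to C
C | abab[b]___   read b → write _, move ←, go to A
A | aba[b]____   read b → write _, move →, go to B
B | aba_[_]___   read _ → write a, move ←, go to C
C | aba[_]a___   read _ → write b, move →, go to B
B | abab[a]___   read a → write _, move ←, go to C
C | aba[b]____   read b → write _, move ←, go to A
A | ab[a]_____   read a → write _, move ←, go to B
B | a[b]______
No transition is defined for (B, b); M halts in state B.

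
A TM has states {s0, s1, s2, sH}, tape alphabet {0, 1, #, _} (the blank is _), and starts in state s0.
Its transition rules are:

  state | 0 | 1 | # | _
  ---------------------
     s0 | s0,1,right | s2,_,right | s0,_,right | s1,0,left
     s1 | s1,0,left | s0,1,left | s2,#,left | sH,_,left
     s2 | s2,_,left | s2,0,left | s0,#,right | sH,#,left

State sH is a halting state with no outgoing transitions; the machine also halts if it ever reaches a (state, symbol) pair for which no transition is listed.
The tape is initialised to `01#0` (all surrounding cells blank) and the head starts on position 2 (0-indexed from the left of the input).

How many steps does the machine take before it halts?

state=s0 head=2 tape=01[#]0_   (s0,#)→(s0,_,right)
state=s0 head=3 tape=01_[0]_   (s0,0)→(s0,1,right)
state=s0 head=4 tape=01_1[_]   (s0,_)→(s1,0,left)
state=s1 head=3 tape=01_[1]0   (s1,1)→(s0,1,left)
state=s0 head=2 tape=01[_]10   (s0,_)→(s1,0,left)
state=s1 head=1 tape=0[1]010   (s1,1)→(s0,1,left)
state=s0 head=0 tape=[0]1010   (s0,0)→(s0,1,right)
state=s0 head=1 tape=1[1]010   (s0,1)→(s2,_,right)
state=s2 head=2 tape=1_[0]10   (s2,0)→(s2,_,left)
state=s2 head=1 tape=1[_]_10   (s2,_)→(sH,#,left)
state=sH head=0 tape=[1]#_10
M halts after 10 transitions.

10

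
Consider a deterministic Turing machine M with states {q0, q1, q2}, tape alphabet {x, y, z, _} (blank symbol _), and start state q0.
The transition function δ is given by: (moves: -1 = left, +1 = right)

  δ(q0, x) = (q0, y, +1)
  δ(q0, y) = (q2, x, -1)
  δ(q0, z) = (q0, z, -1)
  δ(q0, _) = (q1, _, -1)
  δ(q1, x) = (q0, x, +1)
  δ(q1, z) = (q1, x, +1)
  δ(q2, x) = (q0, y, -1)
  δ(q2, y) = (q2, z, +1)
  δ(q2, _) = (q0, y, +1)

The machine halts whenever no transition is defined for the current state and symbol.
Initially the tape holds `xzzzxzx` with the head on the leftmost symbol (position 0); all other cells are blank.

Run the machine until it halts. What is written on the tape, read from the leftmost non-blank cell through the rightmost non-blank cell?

zyzzzxzx

q0 | ___[x]zzzxzx   read x → write y, move +1, go to q0
q0 | ___y[z]zzxzx   read z → write z, move -1, go to q0
q0 | ___[y]zzzxzx   read y → write x, move -1, go to q2
q2 | __[_]xzzzxzx   read _ → write y, move +1, go to q0
q0 | __y[x]zzzxzx   read x → write y, move +1, go to q0
q0 | __yy[z]zzxzx   read z → write z, move -1, go to q0
q0 | __y[y]zzzxzx   read y → write x, move -1, go to q2
q2 | __[y]xzzzxzx   read y → write z, move +1, go to q2
q2 | __z[x]zzzxzx   read x → write y, move -1, go to q0
q0 | __[z]yzzzxzx   read z → write z, move -1, go to q0
q0 | _[_]zyzzzxzx   read _ → write _, move -1, go to q1
q1 | [_]_zyzzzxzx
The non-blank tape span at halt is zyzzzxzx.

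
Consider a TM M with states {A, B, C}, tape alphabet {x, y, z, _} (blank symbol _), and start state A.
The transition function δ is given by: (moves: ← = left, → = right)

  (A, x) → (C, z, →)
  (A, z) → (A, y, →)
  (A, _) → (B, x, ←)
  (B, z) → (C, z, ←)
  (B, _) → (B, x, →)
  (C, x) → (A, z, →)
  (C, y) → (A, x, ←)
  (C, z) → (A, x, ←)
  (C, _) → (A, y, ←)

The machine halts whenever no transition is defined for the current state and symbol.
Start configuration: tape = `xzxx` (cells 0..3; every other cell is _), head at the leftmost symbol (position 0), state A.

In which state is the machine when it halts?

A

A | [x]zxx_   read x → write z, move →, go to C
C | z[z]xx_   read z → write x, move ←, go to A
A | [z]xxx_   read z → write y, move →, go to A
A | y[x]xx_   read x → write z, move →, go to C
C | yz[x]x_   read x → write z, move →, go to A
A | yzz[x]_   read x → write z, move →, go to C
C | yzzz[_]   read _ → write y, move ←, go to A
A | yzz[z]y   read z → write y, move →, go to A
A | yzzy[y]
No transition is defined for (A, y); M halts in state A.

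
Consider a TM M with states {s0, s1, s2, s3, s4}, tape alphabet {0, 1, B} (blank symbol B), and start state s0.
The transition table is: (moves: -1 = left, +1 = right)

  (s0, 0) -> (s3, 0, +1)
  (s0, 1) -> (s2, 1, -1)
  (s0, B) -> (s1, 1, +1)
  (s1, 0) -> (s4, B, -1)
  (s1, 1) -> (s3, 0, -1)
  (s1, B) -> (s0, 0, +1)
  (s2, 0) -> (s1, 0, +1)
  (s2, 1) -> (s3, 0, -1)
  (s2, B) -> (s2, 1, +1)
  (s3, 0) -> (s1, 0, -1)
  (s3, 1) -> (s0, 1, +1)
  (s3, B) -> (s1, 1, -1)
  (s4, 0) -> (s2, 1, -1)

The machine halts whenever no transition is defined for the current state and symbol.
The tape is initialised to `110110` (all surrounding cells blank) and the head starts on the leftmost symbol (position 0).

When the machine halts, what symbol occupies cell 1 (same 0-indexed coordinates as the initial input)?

s0 | BBBBB[1]10110   read 1 → write 1, move -1, go to s2
s2 | BBBB[B]110110   read B → write 1, move +1, go to s2
s2 | BBBB1[1]10110   read 1 → write 0, move -1, go to s3
s3 | BBBB[1]010110   read 1 → write 1, move +1, go to s0
s0 | BBBB1[0]10110   read 0 → write 0, move +1, go to s3
s3 | BBBB10[1]0110   read 1 → write 1, move +1, go to s0
s0 | BBBB101[0]110   read 0 → write 0, move +1, go to s3
s3 | BBBB1010[1]10   read 1 → write 1, move +1, go to s0
s0 | BBBB10101[1]0   read 1 → write 1, move -1, go to s2
s2 | BBBB1010[1]10   read 1 → write 0, move -1, go to s3
s3 | BBBB101[0]010   read 0 → write 0, move -1, go to s1
s1 | BBBB10[1]0010   read 1 → write 0, move -1, go to s3
s3 | BBBB1[0]00010   read 0 → write 0, move -1, go to s1
s1 | BBBB[1]000010   read 1 → write 0, move -1, go to s3
s3 | BBB[B]0000010   read B → write 1, move -1, go to s1
s1 | BB[B]10000010   read B → write 0, move +1, go to s0
s0 | BB0[1]0000010   read 1 → write 1, move -1, go to s2
s2 | BB[0]10000010   read 0 → write 0, move +1, go to s1
s1 | BB0[1]0000010   read 1 → write 0, move -1, go to s3
s3 | BB[0]00000010   read 0 → write 0, move -1, go to s1
s1 | B[B]000000010   read B → write 0, move +1, go to s0
s0 | B0[0]00000010   read 0 → write 0, move +1, go to s3
s3 | B00[0]0000010   read 0 → write 0, move -1, go to s1
s1 | B0[0]00000010   read 0 → write B, move -1, go to s4
s4 | B[0]B00000010   read 0 → write 1, move -1, go to s2
s2 | [B]1B00000010   read B → write 1, move +1, go to s2
s2 | 1[1]B00000010   read 1 → write 0, move -1, go to s3
s3 | [1]0B00000010   read 1 → write 1, move +1, go to s0
s0 | 1[0]B00000010   read 0 → write 0, move +1, go to s3
s3 | 10[B]00000010   read B → write 1, move -1, go to s1
s1 | 1[0]100000010   read 0 → write B, move -1, go to s4
s4 | [1]B100000010
Cell 1 holds 0 when M halts.

0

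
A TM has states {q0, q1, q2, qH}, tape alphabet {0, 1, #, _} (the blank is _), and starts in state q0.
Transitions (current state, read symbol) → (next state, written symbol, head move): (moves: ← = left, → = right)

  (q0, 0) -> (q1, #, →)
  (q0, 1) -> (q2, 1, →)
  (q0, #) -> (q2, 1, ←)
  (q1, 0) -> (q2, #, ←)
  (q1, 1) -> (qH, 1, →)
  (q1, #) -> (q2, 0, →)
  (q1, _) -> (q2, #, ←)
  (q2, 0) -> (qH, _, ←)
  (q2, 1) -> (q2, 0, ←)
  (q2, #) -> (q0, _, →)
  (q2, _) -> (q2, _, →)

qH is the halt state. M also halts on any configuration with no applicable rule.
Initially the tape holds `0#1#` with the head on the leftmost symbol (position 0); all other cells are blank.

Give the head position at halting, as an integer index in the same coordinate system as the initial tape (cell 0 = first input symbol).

state=q0 head=0 tape=[0]#1#   (q0,0)→(q1,#,→)
state=q1 head=1 tape=#[#]1#   (q1,#)→(q2,0,→)
state=q2 head=2 tape=#0[1]#   (q2,1)→(q2,0,←)
state=q2 head=1 tape=#[0]0#   (q2,0)→(qH,_,←)
state=qH head=0 tape=[#]_0#
At halt the head is at cell 0.

0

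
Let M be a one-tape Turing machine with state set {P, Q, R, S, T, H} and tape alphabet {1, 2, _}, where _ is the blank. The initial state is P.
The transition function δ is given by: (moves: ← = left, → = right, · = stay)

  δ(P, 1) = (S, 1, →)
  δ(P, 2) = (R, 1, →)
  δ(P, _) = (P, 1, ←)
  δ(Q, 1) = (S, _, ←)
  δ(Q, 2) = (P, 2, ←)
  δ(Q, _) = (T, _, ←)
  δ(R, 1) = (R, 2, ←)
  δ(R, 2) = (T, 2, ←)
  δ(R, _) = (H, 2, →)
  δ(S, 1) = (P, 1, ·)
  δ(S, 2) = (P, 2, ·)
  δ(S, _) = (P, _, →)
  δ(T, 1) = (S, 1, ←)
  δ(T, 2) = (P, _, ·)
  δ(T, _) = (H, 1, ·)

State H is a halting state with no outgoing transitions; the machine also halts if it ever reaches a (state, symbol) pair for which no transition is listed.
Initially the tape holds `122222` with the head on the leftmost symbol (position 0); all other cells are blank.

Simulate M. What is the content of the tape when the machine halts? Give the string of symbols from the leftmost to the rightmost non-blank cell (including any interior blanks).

1111112

P | [1]22222__   read 1 → write 1, move →, go to S
S | 1[2]2222__   read 2 → write 2, move ·, go to P
P | 1[2]2222__   read 2 → write 1, move →, go to R
R | 11[2]222__   read 2 → write 2, move ←, go to T
T | 1[1]2222__   read 1 → write 1, move ←, go to S
S | [1]12222__   read 1 → write 1, move ·, go to P
P | [1]12222__   read 1 → write 1, move →, go to S
S | 1[1]2222__   read 1 → write 1, move ·, go to P
P | 1[1]2222__   read 1 → write 1, move →, go to S
S | 11[2]222__   read 2 → write 2, move ·, go to P
P | 11[2]222__   read 2 → write 1, move →, go to R
R | 111[2]22__   read 2 → write 2, move ←, go to T
T | 11[1]222__   read 1 → write 1, move ←, go to S
S | 1[1]1222__   read 1 → write 1, move ·, go to P
P | 1[1]1222__   read 1 → write 1, move →, go to S
S | 11[1]222__   read 1 → write 1, move ·, go to P
P | 11[1]222__   read 1 → write 1, move →, go to S
S | 111[2]22__   read 2 → write 2, move ·, go to P
P | 111[2]22__   read 2 → write 1, move →, go to R
R | 1111[2]2__   read 2 → write 2, move ←, go to T
T | 111[1]22__   read 1 → write 1, move ←, go to S
S | 11[1]122__   read 1 → write 1, move ·, go to P
P | 11[1]122__   read 1 → write 1, move →, go to S
S | 111[1]22__   read 1 → write 1, move ·, go to P
P | 111[1]22__   read 1 → write 1, move →, go to S
S | 1111[2]2__   read 2 → write 2, move ·, go to P
P | 1111[2]2__   read 2 → write 1, move →, go to R
R | 11111[2]__   read 2 → write 2, move ←, go to T
T | 1111[1]2__   read 1 → write 1, move ←, go to S
S | 111[1]12__   read 1 → write 1, move ·, go to P
P | 111[1]12__   read 1 → write 1, move →, go to S
S | 1111[1]2__   read 1 → write 1, move ·, go to P
P | 1111[1]2__   read 1 → write 1, move →, go to S
S | 11111[2]__   read 2 → write 2, move ·, go to P
P | 11111[2]__   read 2 → write 1, move →, go to R
R | 111111[_]_   read _ → write 2, move →, go to H
H | 1111112[_]
The non-blank tape span at halt is 1111112.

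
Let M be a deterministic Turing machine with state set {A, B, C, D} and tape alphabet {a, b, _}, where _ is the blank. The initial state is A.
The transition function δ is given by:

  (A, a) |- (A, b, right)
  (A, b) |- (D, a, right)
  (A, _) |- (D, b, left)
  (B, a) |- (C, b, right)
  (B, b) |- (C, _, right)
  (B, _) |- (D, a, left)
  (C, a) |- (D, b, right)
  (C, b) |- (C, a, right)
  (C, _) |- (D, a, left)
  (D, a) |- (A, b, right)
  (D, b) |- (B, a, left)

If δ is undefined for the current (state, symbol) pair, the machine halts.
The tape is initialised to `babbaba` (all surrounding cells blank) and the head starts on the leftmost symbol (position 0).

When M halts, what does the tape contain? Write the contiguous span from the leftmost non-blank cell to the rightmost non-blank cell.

state=A head=0 tape=[b]abbaba__   (A,b)→(D,a,right)
state=D head=1 tape=a[a]bbaba__   (D,a)→(A,b,right)
state=A head=2 tape=ab[b]baba__   (A,b)→(D,a,right)
state=D head=3 tape=aba[b]aba__   (D,b)→(B,a,left)
state=B head=2 tape=ab[a]aaba__   (B,a)→(C,b,right)
state=C head=3 tape=abb[a]aba__   (C,a)→(D,b,right)
state=D head=4 tape=abbb[a]ba__   (D,a)→(A,b,right)
state=A head=5 tape=abbbb[b]a__   (A,b)→(D,a,right)
state=D head=6 tape=abbbba[a]__   (D,a)→(A,b,right)
state=A head=7 tape=abbbbab[_]_   (A,_)→(D,b,left)
state=D head=6 tape=abbbba[b]b_   (D,b)→(B,a,left)
state=B head=5 tape=abbbb[a]ab_   (B,a)→(C,b,right)
state=C head=6 tape=abbbbb[a]b_   (C,a)→(D,b,right)
state=D head=7 tape=abbbbbb[b]_   (D,b)→(B,a,left)
state=B head=6 tape=abbbbb[b]a_   (B,b)→(C,_,right)
state=C head=7 tape=abbbbb_[a]_   (C,a)→(D,b,right)
state=D head=8 tape=abbbbb_b[_]
The non-blank tape span at halt is abbbbb_b.

abbbbb_b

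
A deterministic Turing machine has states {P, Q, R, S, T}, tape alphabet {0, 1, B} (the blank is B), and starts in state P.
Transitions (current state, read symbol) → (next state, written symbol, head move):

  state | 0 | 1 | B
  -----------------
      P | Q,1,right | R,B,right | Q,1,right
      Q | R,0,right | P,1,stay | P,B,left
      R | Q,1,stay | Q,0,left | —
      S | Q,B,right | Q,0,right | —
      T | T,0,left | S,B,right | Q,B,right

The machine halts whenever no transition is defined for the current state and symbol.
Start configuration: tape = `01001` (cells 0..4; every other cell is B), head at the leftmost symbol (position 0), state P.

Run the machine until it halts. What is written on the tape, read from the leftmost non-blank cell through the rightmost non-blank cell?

state=P head=0 tape=[0]1001   (P,0)→(Q,1,right)
state=Q head=1 tape=1[1]001   (Q,1)→(P,1,stay)
state=P head=1 tape=1[1]001   (P,1)→(R,B,right)
state=R head=2 tape=1B[0]01   (R,0)→(Q,1,stay)
state=Q head=2 tape=1B[1]01   (Q,1)→(P,1,stay)
state=P head=2 tape=1B[1]01   (P,1)→(R,B,right)
state=R head=3 tape=1BB[0]1   (R,0)→(Q,1,stay)
state=Q head=3 tape=1BB[1]1   (Q,1)→(P,1,stay)
state=P head=3 tape=1BB[1]1   (P,1)→(R,B,right)
state=R head=4 tape=1BBB[1]   (R,1)→(Q,0,left)
state=Q head=3 tape=1BB[B]0   (Q,B)→(P,B,left)
state=P head=2 tape=1B[B]B0   (P,B)→(Q,1,right)
state=Q head=3 tape=1B1[B]0   (Q,B)→(P,B,left)
state=P head=2 tape=1B[1]B0   (P,1)→(R,B,right)
state=R head=3 tape=1BB[B]0
The non-blank tape span at halt is 1BBB0.

1BBB0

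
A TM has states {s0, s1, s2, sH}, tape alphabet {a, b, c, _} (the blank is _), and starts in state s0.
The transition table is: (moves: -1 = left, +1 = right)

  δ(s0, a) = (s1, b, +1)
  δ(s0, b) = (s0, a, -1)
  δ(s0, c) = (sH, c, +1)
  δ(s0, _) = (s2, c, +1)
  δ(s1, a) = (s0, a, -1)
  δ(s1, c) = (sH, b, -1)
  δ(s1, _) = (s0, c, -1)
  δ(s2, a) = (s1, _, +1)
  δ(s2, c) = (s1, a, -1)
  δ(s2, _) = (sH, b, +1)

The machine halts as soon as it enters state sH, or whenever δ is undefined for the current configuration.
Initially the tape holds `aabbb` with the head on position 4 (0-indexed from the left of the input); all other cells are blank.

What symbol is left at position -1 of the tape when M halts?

c

state=s0 head=4 tape=_aabb[b]_   (s0,b)→(s0,a,-1)
state=s0 head=3 tape=_aab[b]a_   (s0,b)→(s0,a,-1)
state=s0 head=2 tape=_aa[b]aa_   (s0,b)→(s0,a,-1)
state=s0 head=1 tape=_a[a]aaa_   (s0,a)→(s1,b,+1)
state=s1 head=2 tape=_ab[a]aa_   (s1,a)→(s0,a,-1)
state=s0 head=1 tape=_a[b]aaa_   (s0,b)→(s0,a,-1)
state=s0 head=0 tape=_[a]aaaa_   (s0,a)→(s1,b,+1)
state=s1 head=1 tape=_b[a]aaa_   (s1,a)→(s0,a,-1)
state=s0 head=0 tape=_[b]aaaa_   (s0,b)→(s0,a,-1)
state=s0 head=-1 tape=[_]aaaaa_   (s0,_)→(s2,c,+1)
state=s2 head=0 tape=c[a]aaaa_   (s2,a)→(s1,_,+1)
state=s1 head=1 tape=c_[a]aaa_   (s1,a)→(s0,a,-1)
state=s0 head=0 tape=c[_]aaaa_   (s0,_)→(s2,c,+1)
state=s2 head=1 tape=cc[a]aaa_   (s2,a)→(s1,_,+1)
state=s1 head=2 tape=cc_[a]aa_   (s1,a)→(s0,a,-1)
state=s0 head=1 tape=cc[_]aaa_   (s0,_)→(s2,c,+1)
state=s2 head=2 tape=ccc[a]aa_   (s2,a)→(s1,_,+1)
state=s1 head=3 tape=ccc_[a]a_   (s1,a)→(s0,a,-1)
state=s0 head=2 tape=ccc[_]aa_   (s0,_)→(s2,c,+1)
state=s2 head=3 tape=cccc[a]a_   (s2,a)→(s1,_,+1)
state=s1 head=4 tape=cccc_[a]_   (s1,a)→(s0,a,-1)
state=s0 head=3 tape=cccc[_]a_   (s0,_)→(s2,c,+1)
state=s2 head=4 tape=ccccc[a]_   (s2,a)→(s1,_,+1)
state=s1 head=5 tape=ccccc_[_]   (s1,_)→(s0,c,-1)
state=s0 head=4 tape=ccccc[_]c   (s0,_)→(s2,c,+1)
state=s2 head=5 tape=cccccc[c]   (s2,c)→(s1,a,-1)
state=s1 head=4 tape=ccccc[c]a   (s1,c)→(sH,b,-1)
state=sH head=3 tape=cccc[c]ba
Cell -1 holds c when M halts.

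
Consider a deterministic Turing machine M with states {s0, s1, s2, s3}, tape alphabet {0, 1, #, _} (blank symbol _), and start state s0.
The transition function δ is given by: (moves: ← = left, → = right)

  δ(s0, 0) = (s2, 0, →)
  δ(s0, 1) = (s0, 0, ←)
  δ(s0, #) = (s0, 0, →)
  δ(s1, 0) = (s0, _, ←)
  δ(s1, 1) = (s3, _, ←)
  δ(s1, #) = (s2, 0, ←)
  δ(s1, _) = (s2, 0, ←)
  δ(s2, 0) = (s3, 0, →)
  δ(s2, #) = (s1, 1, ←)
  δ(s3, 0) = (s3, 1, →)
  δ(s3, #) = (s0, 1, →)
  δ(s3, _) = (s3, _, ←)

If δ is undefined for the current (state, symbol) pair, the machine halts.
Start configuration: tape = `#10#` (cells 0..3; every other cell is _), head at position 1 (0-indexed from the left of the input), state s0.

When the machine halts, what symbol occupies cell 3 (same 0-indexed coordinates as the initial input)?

1

state=s0 head=1 tape=#[1]0#_   (s0,1)→(s0,0,←)
state=s0 head=0 tape=[#]00#_   (s0,#)→(s0,0,→)
state=s0 head=1 tape=0[0]0#_   (s0,0)→(s2,0,→)
state=s2 head=2 tape=00[0]#_   (s2,0)→(s3,0,→)
state=s3 head=3 tape=000[#]_   (s3,#)→(s0,1,→)
state=s0 head=4 tape=0001[_]
Cell 3 holds 1 when M halts.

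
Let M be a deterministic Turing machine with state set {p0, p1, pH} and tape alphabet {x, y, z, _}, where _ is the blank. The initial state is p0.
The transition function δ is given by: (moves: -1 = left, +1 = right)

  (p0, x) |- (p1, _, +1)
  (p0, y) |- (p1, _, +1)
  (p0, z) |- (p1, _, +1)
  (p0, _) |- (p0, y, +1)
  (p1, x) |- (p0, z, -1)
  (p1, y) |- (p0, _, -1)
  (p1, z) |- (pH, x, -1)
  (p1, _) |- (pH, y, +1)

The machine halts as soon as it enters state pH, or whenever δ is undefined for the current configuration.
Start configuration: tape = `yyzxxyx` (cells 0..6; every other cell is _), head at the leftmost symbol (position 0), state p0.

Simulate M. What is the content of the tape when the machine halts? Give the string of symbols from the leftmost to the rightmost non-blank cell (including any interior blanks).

p0 | [y]yzxxyx__   read y → write _, move +1, go to p1
p1 | _[y]zxxyx__   read y → write _, move -1, go to p0
p0 | [_]_zxxyx__   read _ → write y, move +1, go to p0
p0 | y[_]zxxyx__   read _ → write y, move +1, go to p0
p0 | yy[z]xxyx__   read z → write _, move +1, go to p1
p1 | yy_[x]xyx__   read x → write z, move -1, go to p0
p0 | yy[_]zxyx__   read _ → write y, move +1, go to p0
p0 | yyy[z]xyx__   read z → write _, move +1, go to p1
p1 | yyy_[x]yx__   read x → write z, move -1, go to p0
p0 | yyy[_]zyx__   read _ → write y, move +1, go to p0
p0 | yyyy[z]yx__   read z → write _, move +1, go to p1
p1 | yyyy_[y]x__   read y → write _, move -1, go to p0
p0 | yyyy[_]_x__   read _ → write y, move +1, go to p0
p0 | yyyyy[_]x__   read _ → write y, move +1, go to p0
p0 | yyyyyy[x]__   read x → write _, move +1, go to p1
p1 | yyyyyy_[_]_   read _ → write y, move +1, go to pH
pH | yyyyyy_y[_]
The non-blank tape span at halt is yyyyyy_y.

yyyyyy_y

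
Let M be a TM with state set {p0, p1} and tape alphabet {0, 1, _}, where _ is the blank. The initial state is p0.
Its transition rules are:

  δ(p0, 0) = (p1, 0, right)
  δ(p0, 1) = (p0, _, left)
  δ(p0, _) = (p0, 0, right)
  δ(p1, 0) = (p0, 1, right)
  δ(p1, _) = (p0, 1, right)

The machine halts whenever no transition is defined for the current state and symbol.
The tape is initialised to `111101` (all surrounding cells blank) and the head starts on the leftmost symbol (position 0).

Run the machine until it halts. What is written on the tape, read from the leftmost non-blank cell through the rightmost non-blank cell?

0010101

p0 | _[1]11101   read 1 → write _, move left, go to p0
p0 | [_]_11101   read _ → write 0, move right, go to p0
p0 | 0[_]11101   read _ → write 0, move right, go to p0
p0 | 00[1]1101   read 1 → write _, move left, go to p0
p0 | 0[0]_1101   read 0 → write 0, move right, go to p1
p1 | 00[_]1101   read _ → write 1, move right, go to p0
p0 | 001[1]101   read 1 → write _, move left, go to p0
p0 | 00[1]_101   read 1 → write _, move left, go to p0
p0 | 0[0]__101   read 0 → write 0, move right, go to p1
p1 | 00[_]_101   read _ → write 1, move right, go to p0
p0 | 001[_]101   read _ → write 0, move right, go to p0
p0 | 0010[1]01   read 1 → write _, move left, go to p0
p0 | 001[0]_01   read 0 → write 0, move right, go to p1
p1 | 0010[_]01   read _ → write 1, move right, go to p0
p0 | 00101[0]1   read 0 → write 0, move right, go to p1
p1 | 001010[1]
The non-blank tape span at halt is 0010101.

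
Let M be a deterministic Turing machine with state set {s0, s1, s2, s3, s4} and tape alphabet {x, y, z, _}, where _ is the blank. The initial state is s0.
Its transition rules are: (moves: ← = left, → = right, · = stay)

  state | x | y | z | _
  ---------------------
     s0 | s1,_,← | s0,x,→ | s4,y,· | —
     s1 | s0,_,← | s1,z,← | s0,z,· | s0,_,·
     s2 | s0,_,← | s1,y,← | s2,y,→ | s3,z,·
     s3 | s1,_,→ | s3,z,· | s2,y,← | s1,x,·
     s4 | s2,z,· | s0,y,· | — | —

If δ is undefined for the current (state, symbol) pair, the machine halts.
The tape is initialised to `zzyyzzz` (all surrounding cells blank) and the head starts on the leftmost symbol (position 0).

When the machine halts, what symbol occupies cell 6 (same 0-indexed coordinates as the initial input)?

x

s0 | [z]zyyzzz_   read z → write y, move ·, go to s4
s4 | [y]zyyzzz_   read y → write y, move ·, go to s0
s0 | [y]zyyzzz_   read y → write x, move →, go to s0
s0 | x[z]yyzzz_   read z → write y, move ·, go to s4
s4 | x[y]yyzzz_   read y → write y, move ·, go to s0
s0 | x[y]yyzzz_   read y → write x, move →, go to s0
s0 | xx[y]yzzz_   read y → write x, move →, go to s0
s0 | xxx[y]zzz_   read y → write x, move →, go to s0
s0 | xxxx[z]zz_   read z → write y, move ·, go to s4
s4 | xxxx[y]zz_   read y → write y, move ·, go to s0
s0 | xxxx[y]zz_   read y → write x, move →, go to s0
s0 | xxxxx[z]z_   read z → write y, move ·, go to s4
s4 | xxxxx[y]z_   read y → write y, move ·, go to s0
s0 | xxxxx[y]z_   read y → write x, move →, go to s0
s0 | xxxxxx[z]_   read z → write y, move ·, go to s4
s4 | xxxxxx[y]_   read y → write y, move ·, go to s0
s0 | xxxxxx[y]_   read y → write x, move →, go to s0
s0 | xxxxxxx[_]
Cell 6 holds x when M halts.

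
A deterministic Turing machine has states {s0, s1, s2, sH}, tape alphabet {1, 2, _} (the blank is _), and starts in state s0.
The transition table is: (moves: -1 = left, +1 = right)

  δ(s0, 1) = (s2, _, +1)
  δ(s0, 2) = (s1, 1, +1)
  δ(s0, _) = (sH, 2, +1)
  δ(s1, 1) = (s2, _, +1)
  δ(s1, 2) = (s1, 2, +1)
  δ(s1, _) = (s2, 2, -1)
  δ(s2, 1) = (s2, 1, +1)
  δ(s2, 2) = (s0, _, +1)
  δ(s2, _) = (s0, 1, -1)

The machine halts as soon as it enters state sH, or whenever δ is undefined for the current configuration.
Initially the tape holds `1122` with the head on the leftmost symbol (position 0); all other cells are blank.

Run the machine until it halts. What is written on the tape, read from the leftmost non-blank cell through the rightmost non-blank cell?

1_1_2

state=s0 head=0 tape=[1]122___   (s0,1)→(s2,_,+1)
state=s2 head=1 tape=_[1]22___   (s2,1)→(s2,1,+1)
state=s2 head=2 tape=_1[2]2___   (s2,2)→(s0,_,+1)
state=s0 head=3 tape=_1_[2]___   (s0,2)→(s1,1,+1)
state=s1 head=4 tape=_1_1[_]__   (s1,_)→(s2,2,-1)
state=s2 head=3 tape=_1_[1]2__   (s2,1)→(s2,1,+1)
state=s2 head=4 tape=_1_1[2]__   (s2,2)→(s0,_,+1)
state=s0 head=5 tape=_1_1_[_]_   (s0,_)→(sH,2,+1)
state=sH head=6 tape=_1_1_2[_]
The non-blank tape span at halt is 1_1_2.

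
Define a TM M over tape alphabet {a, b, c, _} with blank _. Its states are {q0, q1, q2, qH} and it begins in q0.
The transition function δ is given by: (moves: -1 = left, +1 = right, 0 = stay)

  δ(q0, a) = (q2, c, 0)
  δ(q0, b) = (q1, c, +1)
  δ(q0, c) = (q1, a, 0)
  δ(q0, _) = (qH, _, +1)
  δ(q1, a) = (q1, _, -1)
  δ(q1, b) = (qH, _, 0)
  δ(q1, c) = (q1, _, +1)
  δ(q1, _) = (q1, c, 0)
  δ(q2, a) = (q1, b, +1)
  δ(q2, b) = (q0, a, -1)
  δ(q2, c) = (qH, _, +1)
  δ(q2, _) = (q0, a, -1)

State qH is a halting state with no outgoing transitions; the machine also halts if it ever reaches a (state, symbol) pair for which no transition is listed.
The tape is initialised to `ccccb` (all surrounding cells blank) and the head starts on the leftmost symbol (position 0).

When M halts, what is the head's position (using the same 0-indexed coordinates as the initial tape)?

4

state=q0 head=0 tape=_[c]cccb   (q0,c)→(q1,a,0)
state=q1 head=0 tape=_[a]cccb   (q1,a)→(q1,_,-1)
state=q1 head=-1 tape=[_]_cccb   (q1,_)→(q1,c,0)
state=q1 head=-1 tape=[c]_cccb   (q1,c)→(q1,_,+1)
state=q1 head=0 tape=_[_]cccb   (q1,_)→(q1,c,0)
state=q1 head=0 tape=_[c]cccb   (q1,c)→(q1,_,+1)
state=q1 head=1 tape=__[c]ccb   (q1,c)→(q1,_,+1)
state=q1 head=2 tape=___[c]cb   (q1,c)→(q1,_,+1)
state=q1 head=3 tape=____[c]b   (q1,c)→(q1,_,+1)
state=q1 head=4 tape=_____[b]   (q1,b)→(qH,_,0)
state=qH head=4 tape=_____[_]
At halt the head is at cell 4.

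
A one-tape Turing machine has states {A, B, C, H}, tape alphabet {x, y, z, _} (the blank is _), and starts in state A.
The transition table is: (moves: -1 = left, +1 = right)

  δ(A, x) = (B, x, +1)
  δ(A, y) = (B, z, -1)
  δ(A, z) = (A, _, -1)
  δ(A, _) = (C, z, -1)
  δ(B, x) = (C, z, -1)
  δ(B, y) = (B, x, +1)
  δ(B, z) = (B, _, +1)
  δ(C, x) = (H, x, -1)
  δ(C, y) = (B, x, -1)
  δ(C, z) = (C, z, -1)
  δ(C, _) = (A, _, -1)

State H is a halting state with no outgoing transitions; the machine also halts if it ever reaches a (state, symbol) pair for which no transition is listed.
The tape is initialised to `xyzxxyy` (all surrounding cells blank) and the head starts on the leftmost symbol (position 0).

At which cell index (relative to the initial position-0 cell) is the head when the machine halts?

2

state=A head=0 tape=[x]yzxxyy   (A,x)→(B,x,+1)
state=B head=1 tape=x[y]zxxyy   (B,y)→(B,x,+1)
state=B head=2 tape=xx[z]xxyy   (B,z)→(B,_,+1)
state=B head=3 tape=xx_[x]xyy   (B,x)→(C,z,-1)
state=C head=2 tape=xx[_]zxyy   (C,_)→(A,_,-1)
state=A head=1 tape=x[x]_zxyy   (A,x)→(B,x,+1)
state=B head=2 tape=xx[_]zxyy
At halt the head is at cell 2.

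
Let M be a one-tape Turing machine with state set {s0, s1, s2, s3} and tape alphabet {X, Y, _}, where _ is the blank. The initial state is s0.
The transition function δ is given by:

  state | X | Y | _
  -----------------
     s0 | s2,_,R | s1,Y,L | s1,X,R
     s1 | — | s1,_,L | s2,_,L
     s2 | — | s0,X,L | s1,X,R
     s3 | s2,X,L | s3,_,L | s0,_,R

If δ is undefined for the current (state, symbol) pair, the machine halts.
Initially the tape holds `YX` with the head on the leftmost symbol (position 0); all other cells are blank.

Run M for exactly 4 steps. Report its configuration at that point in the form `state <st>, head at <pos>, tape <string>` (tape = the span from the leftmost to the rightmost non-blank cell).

state=s0 head=0 tape=__[Y]X   (s0,Y)→(s1,Y,L)
state=s1 head=-1 tape=_[_]YX   (s1,_)→(s2,_,L)
state=s2 head=-2 tape=[_]_YX   (s2,_)→(s1,X,R)
state=s1 head=-1 tape=X[_]YX   (s1,_)→(s2,_,L)
state=s2 head=-2 tape=[X]_YX
After 4 steps: state s2, head at -2, tape X_YX.

state s2, head at -2, tape X_YX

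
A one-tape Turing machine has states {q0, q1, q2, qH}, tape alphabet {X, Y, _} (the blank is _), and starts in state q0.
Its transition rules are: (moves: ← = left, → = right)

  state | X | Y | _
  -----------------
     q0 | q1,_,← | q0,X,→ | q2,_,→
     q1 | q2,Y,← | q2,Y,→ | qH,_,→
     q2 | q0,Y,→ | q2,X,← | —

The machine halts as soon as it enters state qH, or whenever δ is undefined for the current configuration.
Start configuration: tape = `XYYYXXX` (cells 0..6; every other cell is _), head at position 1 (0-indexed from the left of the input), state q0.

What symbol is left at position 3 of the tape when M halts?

X

q0 | X[Y]YYXXX   read Y → write X, move →, go to q0
q0 | XX[Y]YXXX   read Y → write X, move →, go to q0
q0 | XXX[Y]XXX   read Y → write X, move →, go to q0
q0 | XXXX[X]XX   read X → write _, move ←, go to q1
q1 | XXX[X]_XX   read X → write Y, move ←, go to q2
q2 | XX[X]Y_XX   read X → write Y, move →, go to q0
q0 | XXY[Y]_XX   read Y → write X, move →, go to q0
q0 | XXYX[_]XX   read _ → write _, move →, go to q2
q2 | XXYX_[X]X   read X → write Y, move →, go to q0
q0 | XXYX_Y[X]   read X → write _, move ←, go to q1
q1 | XXYX_[Y]_   read Y → write Y, move →, go to q2
q2 | XXYX_Y[_]
Cell 3 holds X when M halts.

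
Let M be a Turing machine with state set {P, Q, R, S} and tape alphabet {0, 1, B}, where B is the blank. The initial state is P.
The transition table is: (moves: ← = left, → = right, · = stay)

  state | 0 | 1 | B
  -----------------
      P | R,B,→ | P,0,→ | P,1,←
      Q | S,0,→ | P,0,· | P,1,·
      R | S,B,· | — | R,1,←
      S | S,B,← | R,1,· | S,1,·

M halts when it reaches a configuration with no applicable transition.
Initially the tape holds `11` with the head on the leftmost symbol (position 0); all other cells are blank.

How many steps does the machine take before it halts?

4

state=P head=0 tape=[1]1B   (P,1)→(P,0,→)
state=P head=1 tape=0[1]B   (P,1)→(P,0,→)
state=P head=2 tape=00[B]   (P,B)→(P,1,←)
state=P head=1 tape=0[0]1   (P,0)→(R,B,→)
state=R head=2 tape=0B[1]
M halts after 4 transitions.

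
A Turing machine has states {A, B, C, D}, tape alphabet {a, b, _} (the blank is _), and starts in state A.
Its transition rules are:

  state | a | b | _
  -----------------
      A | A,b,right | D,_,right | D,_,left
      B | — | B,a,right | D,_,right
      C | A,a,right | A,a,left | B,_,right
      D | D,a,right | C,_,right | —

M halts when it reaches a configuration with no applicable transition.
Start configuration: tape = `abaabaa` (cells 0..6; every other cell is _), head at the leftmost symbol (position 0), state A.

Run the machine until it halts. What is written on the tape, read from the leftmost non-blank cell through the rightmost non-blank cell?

A | [a]baabaa___   read a → write b, move right, go to A
A | b[b]aabaa___   read b → write _, move right, go to D
D | b_[a]abaa___   read a → write a, move right, go to D
D | b_a[a]baa___   read a → write a, move right, go to D
D | b_aa[b]aa___   read b → write _, move right, go to C
C | b_aa_[a]a___   read a → write a, move right, go to A
A | b_aa_a[a]___   read a → write b, move right, go to A
A | b_aa_ab[_]__   read _ → write _, move left, go to D
D | b_aa_a[b]___   read b → write _, move right, go to C
C | b_aa_a_[_]__   read _ → write _, move right, go to B
B | b_aa_a__[_]_   read _ → write _, move right, go to D
D | b_aa_a___[_]
The non-blank tape span at halt is b_aa_a.

b_aa_a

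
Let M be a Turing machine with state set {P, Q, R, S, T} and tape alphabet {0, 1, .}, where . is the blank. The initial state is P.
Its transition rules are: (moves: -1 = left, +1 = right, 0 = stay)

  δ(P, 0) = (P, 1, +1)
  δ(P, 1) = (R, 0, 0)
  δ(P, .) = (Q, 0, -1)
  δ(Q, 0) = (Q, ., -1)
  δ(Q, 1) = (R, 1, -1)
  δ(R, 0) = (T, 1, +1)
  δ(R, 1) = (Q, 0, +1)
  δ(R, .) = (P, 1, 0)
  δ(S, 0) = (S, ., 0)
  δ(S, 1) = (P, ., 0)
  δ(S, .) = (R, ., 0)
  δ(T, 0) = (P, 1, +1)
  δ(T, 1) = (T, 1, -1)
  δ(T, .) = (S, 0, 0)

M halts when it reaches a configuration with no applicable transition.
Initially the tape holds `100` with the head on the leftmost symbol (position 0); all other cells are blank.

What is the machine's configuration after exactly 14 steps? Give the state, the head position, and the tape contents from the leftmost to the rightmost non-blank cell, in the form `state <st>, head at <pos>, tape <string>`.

P | .[1]00.   read 1 → write 0, move 0, go to R
R | .[0]00.   read 0 → write 1, move +1, go to T
T | .1[0]0.   read 0 → write 1, move +1, go to P
P | .11[0].   read 0 → write 1, move +1, go to P
P | .111[.]   read . → write 0, move -1, go to Q
Q | .11[1]0   read 1 → write 1, move -1, go to R
R | .1[1]10   read 1 → write 0, move +1, go to Q
Q | .10[1]0   read 1 → write 1, move -1, go to R
R | .1[0]10   read 0 → write 1, move +1, go to T
T | .11[1]0   read 1 → write 1, move -1, go to T
T | .1[1]10   read 1 → write 1, move -1, go to T
T | .[1]110   read 1 → write 1, move -1, go to T
T | [.]1110   read . → write 0, move 0, go to S
S | [0]1110   read 0 → write ., move 0, go to S
S | [.]1110
After 14 steps: state S, head at -1, tape 1110.

state S, head at -1, tape 1110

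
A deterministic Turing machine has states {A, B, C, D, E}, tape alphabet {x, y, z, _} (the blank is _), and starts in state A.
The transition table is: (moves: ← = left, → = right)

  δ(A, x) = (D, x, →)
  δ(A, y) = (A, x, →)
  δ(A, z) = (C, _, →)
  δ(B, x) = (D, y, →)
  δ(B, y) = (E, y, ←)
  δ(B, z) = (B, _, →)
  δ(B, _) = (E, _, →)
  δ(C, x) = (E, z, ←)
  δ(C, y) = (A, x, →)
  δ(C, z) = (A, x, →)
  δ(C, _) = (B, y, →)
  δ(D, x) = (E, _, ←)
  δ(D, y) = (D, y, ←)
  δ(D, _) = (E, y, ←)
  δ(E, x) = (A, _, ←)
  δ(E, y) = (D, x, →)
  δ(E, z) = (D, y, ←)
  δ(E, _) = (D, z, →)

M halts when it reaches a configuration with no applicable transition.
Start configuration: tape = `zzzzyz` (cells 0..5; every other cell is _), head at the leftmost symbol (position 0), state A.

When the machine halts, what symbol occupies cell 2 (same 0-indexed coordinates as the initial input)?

state=A head=0 tape=[z]zzzyz____   (A,z)→(C,_,→)
state=C head=1 tape=_[z]zzyz____   (C,z)→(A,x,→)
state=A head=2 tape=_x[z]zyz____   (A,z)→(C,_,→)
state=C head=3 tape=_x_[z]yz____   (C,z)→(A,x,→)
state=A head=4 tape=_x_x[y]z____   (A,y)→(A,x,→)
state=A head=5 tape=_x_xx[z]____   (A,z)→(C,_,→)
state=C head=6 tape=_x_xx_[_]___   (C,_)→(B,y,→)
state=B head=7 tape=_x_xx_y[_]__   (B,_)→(E,_,→)
state=E head=8 tape=_x_xx_y_[_]_   (E,_)→(D,z,→)
state=D head=9 tape=_x_xx_y_z[_]   (D,_)→(E,y,←)
state=E head=8 tape=_x_xx_y_[z]y   (E,z)→(D,y,←)
state=D head=7 tape=_x_xx_y[_]yy   (D,_)→(E,y,←)
state=E head=6 tape=_x_xx_[y]yyy   (E,y)→(D,x,→)
state=D head=7 tape=_x_xx_x[y]yy   (D,y)→(D,y,←)
state=D head=6 tape=_x_xx_[x]yyy   (D,x)→(E,_,←)
state=E head=5 tape=_x_xx[_]_yyy   (E,_)→(D,z,→)
state=D head=6 tape=_x_xxz[_]yyy   (D,_)→(E,y,←)
state=E head=5 tape=_x_xx[z]yyyy   (E,z)→(D,y,←)
state=D head=4 tape=_x_x[x]yyyyy   (D,x)→(E,_,←)
state=E head=3 tape=_x_[x]_yyyyy   (E,x)→(A,_,←)
state=A head=2 tape=_x[_]__yyyyy
Cell 2 holds _ when M halts.

_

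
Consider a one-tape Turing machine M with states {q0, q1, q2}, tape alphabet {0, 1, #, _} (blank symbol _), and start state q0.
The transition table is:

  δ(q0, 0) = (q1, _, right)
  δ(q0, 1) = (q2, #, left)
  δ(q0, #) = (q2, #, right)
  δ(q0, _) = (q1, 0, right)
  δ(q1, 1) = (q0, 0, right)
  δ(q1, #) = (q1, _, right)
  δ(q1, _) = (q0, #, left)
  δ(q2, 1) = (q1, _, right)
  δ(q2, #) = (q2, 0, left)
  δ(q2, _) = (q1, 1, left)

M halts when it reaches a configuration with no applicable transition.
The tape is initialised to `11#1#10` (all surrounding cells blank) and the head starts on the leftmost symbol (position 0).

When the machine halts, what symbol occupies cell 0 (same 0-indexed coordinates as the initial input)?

#

state=q0 head=0 tape=___[1]1#1#10   (q0,1)→(q2,#,left)
state=q2 head=-1 tape=__[_]#1#1#10   (q2,_)→(q1,1,left)
state=q1 head=-2 tape=_[_]1#1#1#10   (q1,_)→(q0,#,left)
state=q0 head=-3 tape=[_]#1#1#1#10   (q0,_)→(q1,0,right)
state=q1 head=-2 tape=0[#]1#1#1#10   (q1,#)→(q1,_,right)
state=q1 head=-1 tape=0_[1]#1#1#10   (q1,1)→(q0,0,right)
state=q0 head=0 tape=0_0[#]1#1#10   (q0,#)→(q2,#,right)
state=q2 head=1 tape=0_0#[1]#1#10   (q2,1)→(q1,_,right)
state=q1 head=2 tape=0_0#_[#]1#10   (q1,#)→(q1,_,right)
state=q1 head=3 tape=0_0#__[1]#10   (q1,1)→(q0,0,right)
state=q0 head=4 tape=0_0#__0[#]10   (q0,#)→(q2,#,right)
state=q2 head=5 tape=0_0#__0#[1]0   (q2,1)→(q1,_,right)
state=q1 head=6 tape=0_0#__0#_[0]
Cell 0 holds # when M halts.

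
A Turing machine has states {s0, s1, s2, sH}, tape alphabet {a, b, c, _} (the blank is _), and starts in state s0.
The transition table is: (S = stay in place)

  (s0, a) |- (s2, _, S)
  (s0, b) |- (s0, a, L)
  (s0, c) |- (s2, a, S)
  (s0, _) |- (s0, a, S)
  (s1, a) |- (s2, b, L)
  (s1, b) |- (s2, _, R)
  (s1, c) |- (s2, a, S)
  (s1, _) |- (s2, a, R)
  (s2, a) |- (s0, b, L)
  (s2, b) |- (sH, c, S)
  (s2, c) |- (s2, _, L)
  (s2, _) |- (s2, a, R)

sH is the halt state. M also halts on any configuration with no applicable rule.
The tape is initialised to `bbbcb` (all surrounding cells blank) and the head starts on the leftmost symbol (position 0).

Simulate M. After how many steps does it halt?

s0 | _[b]bbcb   read b → write a, move L, go to s0
s0 | [_]abbcb   read _ → write a, move S, go to s0
s0 | [a]abbcb   read a → write _, move S, go to s2
s2 | [_]abbcb   read _ → write a, move R, go to s2
s2 | a[a]bbcb   read a → write b, move L, go to s0
s0 | [a]bbbcb   read a → write _, move S, go to s2
s2 | [_]bbbcb   read _ → write a, move R, go to s2
s2 | a[b]bbcb   read b → write c, move S, go to sH
sH | a[c]bbcb
M halts after 8 transitions.

8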